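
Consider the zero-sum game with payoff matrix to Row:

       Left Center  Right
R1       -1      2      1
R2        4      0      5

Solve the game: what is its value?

Row minima: R1 → -1, R2 → 0; maximin = 0.
Column maxima: Left → 4, Center → 2, Right → 5; minimax = 2.
0 ≠ 2, so there is no saddle point; optimal play is mixed.
Right is strictly dominated by Left (it gives Row strictly more in every row), so Column never plays it.
On the remaining 2×2 (R1, R2 vs Left, Center):
Let Row play R1 with probability p. Expected payoff against Left: (-1)p + 4(1−p) = −5p + 4; against Center: 2p + 0(1−p) = 2p.
Setting these equal: −5p + 4 = 2p ⇒ −7p = -4 ⇒ p = 4/7, and the value is (-5)·(4/7) + 4 = 8/7.
For Column: with q = P(Left), equating R1's and R2's payoffs gives −3q + 2 = 4q ⇒ q = 2/7.

8/7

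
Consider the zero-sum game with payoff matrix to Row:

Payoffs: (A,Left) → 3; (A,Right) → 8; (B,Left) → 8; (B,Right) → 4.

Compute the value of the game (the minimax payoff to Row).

52/9

Row minima: A → 3, B → 4; maximin = 4.
Column maxima: Left → 8, Right → 8; minimax = 8.
4 ≠ 8, so there is no saddle point; optimal play is mixed.
Let Row play A with probability p. Expected payoff against Left: 3p + 8(1−p) = −5p + 8; against Right: 8p + 4(1−p) = 4p + 4.
Setting these equal: −5p + 8 = 4p + 4 ⇒ −9p = -4 ⇒ p = 4/9, and the value is (-5)·(4/9) + 8 = 52/9.
For Column: with q = P(Left), equating A's and B's payoffs gives −5q + 8 = 4q + 4 ⇒ q = 4/9.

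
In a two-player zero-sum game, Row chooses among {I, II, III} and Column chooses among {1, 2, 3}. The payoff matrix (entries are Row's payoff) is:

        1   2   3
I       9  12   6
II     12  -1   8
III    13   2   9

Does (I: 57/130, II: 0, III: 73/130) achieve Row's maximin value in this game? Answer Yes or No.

Against 1 this mix gives (57/130)·9 + (73/130)·13 = 731/65.
Against 2 this mix gives (57/130)·12 + (73/130)·2 = 83/13.
Against 3 this mix gives (57/130)·6 + (73/130)·9 = 999/130.
Column will play 2, holding Row to 83/13. Shifting weight toward the row that does better against 2 would raise this floor (the equalizing mix achieves 96/13 against both 2 and 3), so the proposed strategy is not optimal.

No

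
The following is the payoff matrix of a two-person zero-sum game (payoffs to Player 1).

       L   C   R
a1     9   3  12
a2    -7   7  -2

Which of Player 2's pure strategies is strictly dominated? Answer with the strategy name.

R

L holds Player 1's payoff strictly below R in every row: 9 < 12, -7 < -2.
So R is strictly dominated for Player 2.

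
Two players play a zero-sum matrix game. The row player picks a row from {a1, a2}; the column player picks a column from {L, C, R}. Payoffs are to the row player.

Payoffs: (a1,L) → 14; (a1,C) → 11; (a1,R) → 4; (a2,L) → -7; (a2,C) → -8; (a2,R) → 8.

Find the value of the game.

Row minima: a1 → 4, a2 → -8; maximin = 4.
Column maxima: L → 14, C → 11, R → 8; minimax = 8.
4 ≠ 8, so there is no saddle point; optimal play is mixed.
L is strictly dominated by C (it gives the row player strictly more in every row), so the column player never plays it.
On the remaining 2×2 (a1, a2 vs C, R):
Let the row player play a1 with probability p. Expected payoff against C: 11p + (-8)(1−p) = 19p − 8; against R: 4p + 8(1−p) = −4p + 8.
Setting these equal: 19p − 8 = −4p + 8 ⇒ 23p = 16 ⇒ p = 16/23, and the value is (19)·(16/23) − 8 = 120/23.
For the column player: with q = P(C), equating a1's and a2's payoffs gives 7q + 4 = −16q + 8 ⇒ q = 4/23.

120/23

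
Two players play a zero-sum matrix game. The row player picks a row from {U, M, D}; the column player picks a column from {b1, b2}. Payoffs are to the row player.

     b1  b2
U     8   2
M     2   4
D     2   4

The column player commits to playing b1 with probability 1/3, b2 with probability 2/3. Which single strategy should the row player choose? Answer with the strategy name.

Expected payoff of U: (1/3)·8 + (2/3)·2 = 4.
Expected payoff of M: (1/3)·2 + (2/3)·4 = 10/3.
Expected payoff of D: (1/3)·2 + (2/3)·4 = 10/3.
The largest is 4, so the row player's best response is U.

U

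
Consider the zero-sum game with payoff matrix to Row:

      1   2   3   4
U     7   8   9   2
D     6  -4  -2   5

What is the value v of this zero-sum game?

Row minima: U → 2, D → -4; maximin = 2.
Column maxima: 1 → 7, 2 → 8, 3 → 9, 4 → 5; minimax = 5.
2 ≠ 5, so there is no saddle point; optimal play is mixed.
1 is strictly dominated by 4 (it gives Row strictly more in every row), so Column never plays it.
3 is strictly dominated by 2 (it gives Row strictly more in every row), so Column never plays it.
On the remaining 2×2 (U, D vs 2, 4):
Let Row play U with probability p. Expected payoff against 2: 8p + (-4)(1−p) = 12p − 4; against 4: 2p + 5(1−p) = −3p + 5.
Setting these equal: 12p − 4 = −3p + 5 ⇒ 15p = 9 ⇒ p = 3/5, and the value is (12)·(3/5) − 4 = 16/5.
For Column: with q = P(2), equating U's and D's payoffs gives 6q + 2 = −9q + 5 ⇒ q = 1/5.

16/5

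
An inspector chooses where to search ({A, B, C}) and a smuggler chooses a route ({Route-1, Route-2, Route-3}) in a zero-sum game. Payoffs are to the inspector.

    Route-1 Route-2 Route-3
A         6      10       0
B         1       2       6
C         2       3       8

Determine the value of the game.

4

Row minima: A → 0, B → 1, C → 2; maximin = 2.
Column maxima: Route-1 → 6, Route-2 → 10, Route-3 → 8; minimax = 6.
2 ≠ 6, so there is no saddle point; optimal play is mixed.
B is strictly dominated by C, so the inspector never plays it.
Route-2 is strictly dominated by Route-1 (it gives the inspector strictly more in every row), so the smuggler never plays it.
On the remaining 2×2 (A, C vs Route-1, Route-3):
Let the inspector play A with probability p. Expected payoff against Route-1: 6p + 2(1−p) = 4p + 2; against Route-3: 0p + 8(1−p) = −8p + 8.
Setting these equal: 4p + 2 = −8p + 8 ⇒ 12p = 6 ⇒ p = 1/2, and the value is (4)·(1/2) + 2 = 4.
For the smuggler: with q = P(Route-1), equating A's and C's payoffs gives 6q = −6q + 8 ⇒ q = 2/3.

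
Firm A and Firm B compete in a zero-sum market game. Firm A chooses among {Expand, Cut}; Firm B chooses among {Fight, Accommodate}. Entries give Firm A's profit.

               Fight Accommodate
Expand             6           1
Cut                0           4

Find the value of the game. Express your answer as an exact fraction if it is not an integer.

Row minima: Expand → 1, Cut → 0; maximin = 1.
Column maxima: Fight → 6, Accommodate → 4; minimax = 4.
1 ≠ 4, so there is no saddle point; optimal play is mixed.
Let Firm A play Expand with probability p. Expected payoff against Fight: 6p + 0(1−p) = 6p; against Accommodate: 1p + 4(1−p) = −3p + 4.
Setting these equal: 6p = −3p + 4 ⇒ 9p = 4 ⇒ p = 4/9, and the value is (6)·(4/9) = 8/3.
For Firm B: with q = P(Fight), equating Expand's and Cut's payoffs gives 5q + 1 = −4q + 4 ⇒ q = 1/3.

8/3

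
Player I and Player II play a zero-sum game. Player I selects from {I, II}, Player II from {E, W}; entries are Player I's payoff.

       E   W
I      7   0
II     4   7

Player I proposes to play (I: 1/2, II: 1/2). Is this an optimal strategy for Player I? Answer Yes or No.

Against E this mix gives (1/2)·7 + (1/2)·4 = 11/2.
Against W this mix gives (1/2)·0 + (1/2)·7 = 7/2.
Player II will play W, holding Player I to 7/2. Shifting weight toward the row that does better against W would raise this floor (the equalizing mix achieves 49/10 against both W and E), so the proposed strategy is not optimal.

No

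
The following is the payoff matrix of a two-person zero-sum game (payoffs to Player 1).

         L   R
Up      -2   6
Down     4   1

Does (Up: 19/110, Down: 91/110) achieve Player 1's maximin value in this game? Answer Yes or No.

Against L this mix gives (19/110)·(-2) + (91/110)·4 = 163/55.
Against R this mix gives (19/110)·6 + (91/110)·1 = 41/22.
Player 2 will play R, holding Player 1 to 41/22. Shifting weight toward the row that does better against R would raise this floor (the equalizing mix achieves 26/11 against both R and L), so the proposed strategy is not optimal.

No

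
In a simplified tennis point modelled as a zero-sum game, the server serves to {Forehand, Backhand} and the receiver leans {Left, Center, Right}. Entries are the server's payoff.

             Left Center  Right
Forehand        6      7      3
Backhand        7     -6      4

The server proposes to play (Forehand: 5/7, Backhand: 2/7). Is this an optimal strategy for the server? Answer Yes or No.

Against Left this mix gives (5/7)·6 + (2/7)·7 = 44/7.
Against Center this mix gives (5/7)·7 + (2/7)·(-6) = 23/7.
Against Right this mix gives (5/7)·3 + (2/7)·4 = 23/7.
All of the receiver's active replies (Center, Right) yield 23/7, and no column does worse for the server. The mix makes the receiver indifferent and guarantees 23/7, so it is optimal.

Yes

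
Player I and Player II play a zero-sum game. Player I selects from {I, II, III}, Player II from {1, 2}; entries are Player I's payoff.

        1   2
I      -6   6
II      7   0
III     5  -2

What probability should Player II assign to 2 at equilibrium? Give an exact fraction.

Row minima: I → -6, II → 0, III → -2; maximin = 0.
Column maxima: 1 → 7, 2 → 6; minimax = 6.
0 ≠ 6, so there is no saddle point; optimal play is mixed.
III is strictly dominated by II, so Player I never plays it.
On the remaining 2×2 (I, II vs 1, 2):
Let Player I play I with probability p. Expected payoff against 1: (-6)p + 7(1−p) = −13p + 7; against 2: 6p + 0(1−p) = 6p.
Setting these equal: −13p + 7 = 6p ⇒ −19p = -7 ⇒ p = 7/19, and the value is (-13)·(7/19) + 7 = 42/19.
For Player II: with q = P(1), equating I's and II's payoffs gives −12q + 6 = 7q ⇒ q = 6/19.

13/19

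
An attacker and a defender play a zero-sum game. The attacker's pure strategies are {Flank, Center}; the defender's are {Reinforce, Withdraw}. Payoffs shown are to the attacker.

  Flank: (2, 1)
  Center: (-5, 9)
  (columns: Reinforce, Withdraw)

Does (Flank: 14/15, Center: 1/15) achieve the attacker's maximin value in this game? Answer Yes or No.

Against Reinforce this mix gives (14/15)·2 + (1/15)·(-5) = 23/15.
Against Withdraw this mix gives (14/15)·1 + (1/15)·9 = 23/15.
All of the defender's active replies (Reinforce, Withdraw) yield 23/15, and no column does worse for the attacker. The mix makes the defender indifferent and guarantees 23/15, so it is optimal.

Yes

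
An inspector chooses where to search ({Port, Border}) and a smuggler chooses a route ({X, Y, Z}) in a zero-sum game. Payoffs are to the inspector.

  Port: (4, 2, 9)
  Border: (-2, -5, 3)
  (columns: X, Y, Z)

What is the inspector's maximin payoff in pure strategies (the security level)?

Row minima: Port → 2, Border → -5.
The best of these is 2.

2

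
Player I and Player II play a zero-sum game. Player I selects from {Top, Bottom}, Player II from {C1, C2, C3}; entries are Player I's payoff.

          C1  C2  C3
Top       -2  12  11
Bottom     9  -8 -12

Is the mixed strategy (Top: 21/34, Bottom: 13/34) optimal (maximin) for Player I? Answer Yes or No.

Against C1 this mix gives (21/34)·(-2) + (13/34)·9 = 75/34.
Against C2 this mix gives (21/34)·12 + (13/34)·(-8) = 74/17.
Against C3 this mix gives (21/34)·11 + (13/34)·(-12) = 75/34.
All of Player II's active replies (C1, C3) yield 75/34, and no column does worse for Player I. The mix makes Player II indifferent and guarantees 75/34, so it is optimal.

Yes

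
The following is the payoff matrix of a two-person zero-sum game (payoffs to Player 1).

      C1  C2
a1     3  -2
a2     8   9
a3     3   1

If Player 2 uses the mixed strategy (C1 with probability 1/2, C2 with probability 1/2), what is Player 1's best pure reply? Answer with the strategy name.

Expected payoff of a1: (1/2)·3 + (1/2)·(-2) = 1/2.
Expected payoff of a2: (1/2)·8 + (1/2)·9 = 17/2.
Expected payoff of a3: (1/2)·3 + (1/2)·1 = 2.
The largest is 17/2, so Player 1's best response is a2.

a2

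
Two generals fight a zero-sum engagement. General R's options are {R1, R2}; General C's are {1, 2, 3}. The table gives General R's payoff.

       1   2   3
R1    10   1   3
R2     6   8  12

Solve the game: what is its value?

74/11

Row minima: R1 → 1, R2 → 6; maximin = 6.
Column maxima: 1 → 10, 2 → 8, 3 → 12; minimax = 8.
6 ≠ 8, so there is no saddle point; optimal play is mixed.
3 is strictly dominated by 2 (it gives General R strictly more in every row), so General C never plays it.
On the remaining 2×2 (R1, R2 vs 1, 2):
Let General R play R1 with probability p. Expected payoff against 1: 10p + 6(1−p) = 4p + 6; against 2: 1p + 8(1−p) = −7p + 8.
Setting these equal: 4p + 6 = −7p + 8 ⇒ 11p = 2 ⇒ p = 2/11, and the value is (4)·(2/11) + 6 = 74/11.
For General C: with q = P(1), equating R1's and R2's payoffs gives 9q + 1 = −2q + 8 ⇒ q = 7/11.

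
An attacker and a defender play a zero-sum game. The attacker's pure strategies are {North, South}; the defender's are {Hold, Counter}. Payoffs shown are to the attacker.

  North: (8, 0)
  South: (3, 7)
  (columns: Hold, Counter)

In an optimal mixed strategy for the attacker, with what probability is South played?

Row minima: North → 0, South → 3; maximin = 3.
Column maxima: Hold → 8, Counter → 7; minimax = 7.
3 ≠ 7, so there is no saddle point; optimal play is mixed.
Let the attacker play North with probability p. Expected payoff against Hold: 8p + 3(1−p) = 5p + 3; against Counter: 0p + 7(1−p) = −7p + 7.
Setting these equal: 5p + 3 = −7p + 7 ⇒ 12p = 4 ⇒ p = 1/3, and the value is (5)·(1/3) + 3 = 14/3.
For the defender: with q = P(Hold), equating North's and South's payoffs gives 8q = −4q + 7 ⇒ q = 7/12.

2/3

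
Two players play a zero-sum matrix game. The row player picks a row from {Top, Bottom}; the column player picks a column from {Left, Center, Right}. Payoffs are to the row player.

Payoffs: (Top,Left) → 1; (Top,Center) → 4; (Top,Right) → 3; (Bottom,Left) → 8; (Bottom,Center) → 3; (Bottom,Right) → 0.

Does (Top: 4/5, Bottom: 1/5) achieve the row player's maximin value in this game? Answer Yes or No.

Against Left this mix gives (4/5)·1 + (1/5)·8 = 12/5.
Against Center this mix gives (4/5)·4 + (1/5)·3 = 19/5.
Against Right this mix gives (4/5)·3 + (1/5)·0 = 12/5.
All of the column player's active replies (Left, Right) yield 12/5, and no column does worse for the row player. The mix makes the column player indifferent and guarantees 12/5, so it is optimal.

Yes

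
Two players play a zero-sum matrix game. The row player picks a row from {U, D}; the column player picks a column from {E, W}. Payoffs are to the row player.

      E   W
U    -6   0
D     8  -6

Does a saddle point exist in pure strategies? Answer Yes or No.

No

Row minima: U → -6, D → -6; maximin = -6.
Column maxima: E → 8, W → 0; minimax = 0.
-6 ≠ 0, so no pure-strategy equilibrium exists.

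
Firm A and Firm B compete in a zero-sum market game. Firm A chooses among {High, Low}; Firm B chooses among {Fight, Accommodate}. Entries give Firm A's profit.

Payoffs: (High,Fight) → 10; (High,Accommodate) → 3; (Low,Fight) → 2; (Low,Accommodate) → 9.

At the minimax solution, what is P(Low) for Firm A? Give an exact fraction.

1/2

Row minima: High → 3, Low → 2; maximin = 3.
Column maxima: Fight → 10, Accommodate → 9; minimax = 9.
3 ≠ 9, so there is no saddle point; optimal play is mixed.
Let Firm A play High with probability p. Expected payoff against Fight: 10p + 2(1−p) = 8p + 2; against Accommodate: 3p + 9(1−p) = −6p + 9.
Setting these equal: 8p + 2 = −6p + 9 ⇒ 14p = 7 ⇒ p = 1/2, and the value is (8)·(1/2) + 2 = 6.
For Firm B: with q = P(Fight), equating High's and Low's payoffs gives 7q + 3 = −7q + 9 ⇒ q = 3/7.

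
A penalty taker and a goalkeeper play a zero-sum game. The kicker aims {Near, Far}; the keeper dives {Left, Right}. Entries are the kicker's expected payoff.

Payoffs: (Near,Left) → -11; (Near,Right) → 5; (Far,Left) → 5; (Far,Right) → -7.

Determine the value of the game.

Row minima: Near → -11, Far → -7; maximin = -7.
Column maxima: Left → 5, Right → 5; minimax = 5.
-7 ≠ 5, so there is no saddle point; optimal play is mixed.
Let the kicker play Near with probability p. Expected payoff against Left: (-11)p + 5(1−p) = −16p + 5; against Right: 5p + (-7)(1−p) = 12p − 7.
Setting these equal: −16p + 5 = 12p − 7 ⇒ −28p = -12 ⇒ p = 3/7, and the value is (-16)·(3/7) + 5 = -13/7.
For the keeper: with q = P(Left), equating Near's and Far's payoffs gives −16q + 5 = 12q − 7 ⇒ q = 3/7.

-13/7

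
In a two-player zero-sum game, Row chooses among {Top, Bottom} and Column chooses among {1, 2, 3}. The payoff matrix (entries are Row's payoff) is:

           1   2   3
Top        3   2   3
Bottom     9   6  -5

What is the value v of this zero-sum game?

Row minima: Top → 2, Bottom → -5; maximin = 2.
Column maxima: 1 → 9, 2 → 6, 3 → 3; minimax = 3.
2 ≠ 3, so there is no saddle point; optimal play is mixed.
1 is strictly dominated by 2 (it gives Row strictly more in every row), so Column never plays it.
On the remaining 2×2 (Top, Bottom vs 2, 3):
Let Row play Top with probability p. Expected payoff against 2: 2p + 6(1−p) = −4p + 6; against 3: 3p + (-5)(1−p) = 8p − 5.
Setting these equal: −4p + 6 = 8p − 5 ⇒ −12p = -11 ⇒ p = 11/12, and the value is (-4)·(11/12) + 6 = 7/3.
For Column: with q = P(2), equating Top's and Bottom's payoffs gives −q + 3 = 11q − 5 ⇒ q = 2/3.

7/3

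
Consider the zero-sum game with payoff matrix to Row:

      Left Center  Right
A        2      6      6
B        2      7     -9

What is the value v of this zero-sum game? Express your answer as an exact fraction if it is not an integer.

2

Row minima: A → 2, B → -9; maximin = 2.
Column maxima: Left → 2, Center → 7, Right → 6; minimax = 2.
Since maximin = minimax = 2, there is a saddle point and the value is 2.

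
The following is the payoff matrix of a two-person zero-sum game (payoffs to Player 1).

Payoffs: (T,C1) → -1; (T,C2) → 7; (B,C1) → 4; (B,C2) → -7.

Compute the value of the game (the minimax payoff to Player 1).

Row minima: T → -1, B → -7; maximin = -1.
Column maxima: C1 → 4, C2 → 7; minimax = 4.
-1 ≠ 4, so there is no saddle point; optimal play is mixed.
Let Player 1 play T with probability p. Expected payoff against C1: (-1)p + 4(1−p) = −5p + 4; against C2: 7p + (-7)(1−p) = 14p − 7.
Setting these equal: −5p + 4 = 14p − 7 ⇒ −19p = -11 ⇒ p = 11/19, and the value is (-5)·(11/19) + 4 = 21/19.
For Player 2: with q = P(C1), equating T's and B's payoffs gives −8q + 7 = 11q − 7 ⇒ q = 14/19.

21/19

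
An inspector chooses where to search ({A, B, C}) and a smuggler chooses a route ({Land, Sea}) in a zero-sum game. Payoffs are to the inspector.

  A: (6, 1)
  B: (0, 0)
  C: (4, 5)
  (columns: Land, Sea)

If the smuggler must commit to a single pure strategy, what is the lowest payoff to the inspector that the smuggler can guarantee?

5

Column maxima: Land → 6, Sea → 5.
The smallest of these is 5.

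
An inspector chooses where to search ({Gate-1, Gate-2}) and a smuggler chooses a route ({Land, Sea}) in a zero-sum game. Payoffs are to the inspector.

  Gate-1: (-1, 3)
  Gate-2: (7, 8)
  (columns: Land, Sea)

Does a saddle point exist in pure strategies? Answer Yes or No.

Yes

Row minima: Gate-1 → -1, Gate-2 → 7; maximin = 7.
Column maxima: Land → 7, Sea → 8; minimax = 7.
maximin = minimax = 7, so a saddle point exists.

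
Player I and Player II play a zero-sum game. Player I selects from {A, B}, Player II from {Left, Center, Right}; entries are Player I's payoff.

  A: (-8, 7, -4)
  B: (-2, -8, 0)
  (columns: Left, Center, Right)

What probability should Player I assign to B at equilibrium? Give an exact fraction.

Row minima: A → -8, B → -8; maximin = -8.
Column maxima: Left → -2, Center → 7, Right → 0; minimax = -2.
-8 ≠ -2, so there is no saddle point; optimal play is mixed.
Right is strictly dominated by Left (it gives Player I strictly more in every row), so Player II never plays it.
On the remaining 2×2 (A, B vs Left, Center):
Let Player I play A with probability p. Expected payoff against Left: (-8)p + (-2)(1−p) = −6p − 2; against Center: 7p + (-8)(1−p) = 15p − 8.
Setting these equal: −6p − 2 = 15p − 8 ⇒ −21p = -6 ⇒ p = 2/7, and the value is (-6)·(2/7) − 2 = -26/7.
For Player II: with q = P(Left), equating A's and B's payoffs gives −15q + 7 = 6q − 8 ⇒ q = 5/7.

5/7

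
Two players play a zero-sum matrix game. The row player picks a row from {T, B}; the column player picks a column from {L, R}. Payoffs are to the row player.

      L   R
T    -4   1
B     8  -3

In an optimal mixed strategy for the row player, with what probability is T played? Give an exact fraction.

Row minima: T → -4, B → -3; maximin = -3.
Column maxima: L → 8, R → 1; minimax = 1.
-3 ≠ 1, so there is no saddle point; optimal play is mixed.
Let the row player play T with probability p. Expected payoff against L: (-4)p + 8(1−p) = −12p + 8; against R: 1p + (-3)(1−p) = 4p − 3.
Setting these equal: −12p + 8 = 4p − 3 ⇒ −16p = -11 ⇒ p = 11/16, and the value is (-12)·(11/16) + 8 = -1/4.
For the column player: with q = P(L), equating T's and B's payoffs gives −5q + 1 = 11q − 3 ⇒ q = 1/4.

11/16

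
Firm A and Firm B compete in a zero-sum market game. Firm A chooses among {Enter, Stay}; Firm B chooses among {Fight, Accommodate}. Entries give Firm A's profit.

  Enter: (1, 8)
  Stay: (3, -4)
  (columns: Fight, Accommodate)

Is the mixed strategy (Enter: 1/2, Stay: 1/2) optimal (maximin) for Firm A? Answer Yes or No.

Yes

Against Fight this mix gives (1/2)·1 + (1/2)·3 = 2.
Against Accommodate this mix gives (1/2)·8 + (1/2)·(-4) = 2.
All of Firm B's active replies (Fight, Accommodate) yield 2, and no column does worse for Firm A. The mix makes Firm B indifferent and guarantees 2, so it is optimal.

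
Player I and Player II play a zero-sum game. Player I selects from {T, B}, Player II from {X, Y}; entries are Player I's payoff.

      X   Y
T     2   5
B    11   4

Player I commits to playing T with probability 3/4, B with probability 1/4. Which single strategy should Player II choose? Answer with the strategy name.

If Player II plays X, Player I's expected payoff is (3/4)·2 + (1/4)·11 = 17/4.
If Player II plays Y, Player I's expected payoff is (3/4)·5 + (1/4)·4 = 19/4.
Player II minimizes Player I's payoff; the smallest is 17/4, so the best response is X.

X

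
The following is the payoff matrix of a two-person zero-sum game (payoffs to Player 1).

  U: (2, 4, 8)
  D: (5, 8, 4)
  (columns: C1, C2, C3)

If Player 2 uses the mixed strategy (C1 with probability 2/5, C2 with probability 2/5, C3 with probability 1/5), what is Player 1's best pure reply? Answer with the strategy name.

Expected payoff of U: (2/5)·2 + (2/5)·4 + (1/5)·8 = 4.
Expected payoff of D: (2/5)·5 + (2/5)·8 + (1/5)·4 = 6.
The largest is 6, so Player 1's best response is D.

D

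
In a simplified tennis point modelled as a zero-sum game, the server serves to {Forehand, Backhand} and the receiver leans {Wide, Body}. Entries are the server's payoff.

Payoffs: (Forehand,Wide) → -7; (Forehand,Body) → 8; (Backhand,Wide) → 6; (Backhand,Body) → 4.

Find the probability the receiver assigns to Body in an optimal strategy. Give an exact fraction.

Row minima: Forehand → -7, Backhand → 4; maximin = 4.
Column maxima: Wide → 6, Body → 8; minimax = 6.
4 ≠ 6, so there is no saddle point; optimal play is mixed.
Let the server play Forehand with probability p. Expected payoff against Wide: (-7)p + 6(1−p) = −13p + 6; against Body: 8p + 4(1−p) = 4p + 4.
Setting these equal: −13p + 6 = 4p + 4 ⇒ −17p = -2 ⇒ p = 2/17, and the value is (-13)·(2/17) + 6 = 76/17.
For the receiver: with q = P(Wide), equating Forehand's and Backhand's payoffs gives −15q + 8 = 2q + 4 ⇒ q = 4/17.

13/17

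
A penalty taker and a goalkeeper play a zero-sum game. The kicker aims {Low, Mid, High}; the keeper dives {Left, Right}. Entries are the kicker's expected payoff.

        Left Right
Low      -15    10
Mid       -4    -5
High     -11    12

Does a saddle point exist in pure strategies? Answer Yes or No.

Row minima: Low → -15, Mid → -5, High → -11; maximin = -5.
Column maxima: Left → -4, Right → 12; minimax = -4.
-5 ≠ -4, so no pure-strategy equilibrium exists.

No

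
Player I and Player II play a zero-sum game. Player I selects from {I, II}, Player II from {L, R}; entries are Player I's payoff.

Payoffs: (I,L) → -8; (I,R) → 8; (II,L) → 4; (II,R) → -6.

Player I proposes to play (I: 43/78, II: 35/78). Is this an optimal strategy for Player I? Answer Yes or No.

Against L this mix gives (43/78)·(-8) + (35/78)·4 = -34/13.
Against R this mix gives (43/78)·8 + (35/78)·(-6) = 67/39.
Player II will play L, holding Player I to -34/13. Shifting weight toward the row that does better against L would raise this floor (the equalizing mix achieves -8/13 against both L and R), so the proposed strategy is not optimal.

No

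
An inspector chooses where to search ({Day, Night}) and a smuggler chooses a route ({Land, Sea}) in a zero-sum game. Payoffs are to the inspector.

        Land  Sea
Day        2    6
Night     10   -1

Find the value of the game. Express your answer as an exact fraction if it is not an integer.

62/15

Row minima: Day → 2, Night → -1; maximin = 2.
Column maxima: Land → 10, Sea → 6; minimax = 6.
2 ≠ 6, so there is no saddle point; optimal play is mixed.
Let the inspector play Day with probability p. Expected payoff against Land: 2p + 10(1−p) = −8p + 10; against Sea: 6p + (-1)(1−p) = 7p − 1.
Setting these equal: −8p + 10 = 7p − 1 ⇒ −15p = -11 ⇒ p = 11/15, and the value is (-8)·(11/15) + 10 = 62/15.
For the smuggler: with q = P(Land), equating Day's and Night's payoffs gives −4q + 6 = 11q − 1 ⇒ q = 7/15.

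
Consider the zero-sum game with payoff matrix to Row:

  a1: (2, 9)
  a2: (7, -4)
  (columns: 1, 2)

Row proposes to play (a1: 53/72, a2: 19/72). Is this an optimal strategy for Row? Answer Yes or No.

Against 1 this mix gives (53/72)·2 + (19/72)·7 = 239/72.
Against 2 this mix gives (53/72)·9 + (19/72)·(-4) = 401/72.
Column will play 1, holding Row to 239/72. Shifting weight toward the row that does better against 1 would raise this floor (the equalizing mix achieves 71/18 against both 1 and 2), so the proposed strategy is not optimal.

No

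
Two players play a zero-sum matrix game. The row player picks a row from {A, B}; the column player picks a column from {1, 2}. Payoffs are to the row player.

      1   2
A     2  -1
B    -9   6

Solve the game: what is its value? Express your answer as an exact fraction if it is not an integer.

1/6

Row minima: A → -1, B → -9; maximin = -1.
Column maxima: 1 → 2, 2 → 6; minimax = 2.
-1 ≠ 2, so there is no saddle point; optimal play is mixed.
Let the row player play A with probability p. Expected payoff against 1: 2p + (-9)(1−p) = 11p − 9; against 2: (-1)p + 6(1−p) = −7p + 6.
Setting these equal: 11p − 9 = −7p + 6 ⇒ 18p = 15 ⇒ p = 5/6, and the value is (11)·(5/6) − 9 = 1/6.
For the column player: with q = P(1), equating A's and B's payoffs gives 3q − 1 = −15q + 6 ⇒ q = 7/18.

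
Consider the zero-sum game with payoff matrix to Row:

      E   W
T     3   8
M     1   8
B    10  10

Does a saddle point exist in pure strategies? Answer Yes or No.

Row minima: T → 3, M → 1, B → 10; maximin = 10.
Column maxima: E → 10, W → 10; minimax = 10.
maximin = minimax = 10, so a saddle point exists.

Yes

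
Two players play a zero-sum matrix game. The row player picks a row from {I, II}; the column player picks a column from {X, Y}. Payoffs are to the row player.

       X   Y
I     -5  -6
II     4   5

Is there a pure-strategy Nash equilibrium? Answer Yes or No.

Yes

Row minima: I → -6, II → 4; maximin = 4.
Column maxima: X → 4, Y → 5; minimax = 4.
maximin = minimax = 4, so a saddle point exists.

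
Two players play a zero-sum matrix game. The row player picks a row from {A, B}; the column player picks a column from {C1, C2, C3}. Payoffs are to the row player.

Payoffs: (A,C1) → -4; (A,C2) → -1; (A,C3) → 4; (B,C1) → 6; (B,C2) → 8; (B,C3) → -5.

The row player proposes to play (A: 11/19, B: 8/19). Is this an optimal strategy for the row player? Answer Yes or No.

Against C1 this mix gives (11/19)·(-4) + (8/19)·6 = 4/19.
Against C2 this mix gives (11/19)·(-1) + (8/19)·8 = 53/19.
Against C3 this mix gives (11/19)·4 + (8/19)·(-5) = 4/19.
All of the column player's active replies (C1, C3) yield 4/19, and no column does worse for the row player. The mix makes the column player indifferent and guarantees 4/19, so it is optimal.

Yes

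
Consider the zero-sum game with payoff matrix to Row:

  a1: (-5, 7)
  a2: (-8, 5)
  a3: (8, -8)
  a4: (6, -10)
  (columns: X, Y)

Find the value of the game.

4/7

Row minima: a1 → -5, a2 → -8, a3 → -8, a4 → -10; maximin = -5.
Column maxima: X → 8, Y → 7; minimax = 7.
-5 ≠ 7, so there is no saddle point; optimal play is mixed.
a2 is strictly dominated by a1, so Row never plays it.
a4 is strictly dominated by a3, so Row never plays it.
On the remaining 2×2 (a1, a3 vs X, Y):
Let Row play a1 with probability p. Expected payoff against X: (-5)p + 8(1−p) = −13p + 8; against Y: 7p + (-8)(1−p) = 15p − 8.
Setting these equal: −13p + 8 = 15p − 8 ⇒ −28p = -16 ⇒ p = 4/7, and the value is (-13)·(4/7) + 8 = 4/7.
For Column: with q = P(X), equating a1's and a3's payoffs gives −12q + 7 = 16q − 8 ⇒ q = 15/28.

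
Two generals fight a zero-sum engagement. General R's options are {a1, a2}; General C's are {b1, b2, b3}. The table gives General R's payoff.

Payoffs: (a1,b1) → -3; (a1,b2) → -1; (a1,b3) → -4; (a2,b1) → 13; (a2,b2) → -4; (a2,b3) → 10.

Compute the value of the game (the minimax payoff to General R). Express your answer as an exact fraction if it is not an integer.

Row minima: a1 → -4, a2 → -4; maximin = -4.
Column maxima: b1 → 13, b2 → -1, b3 → 10; minimax = -1.
-4 ≠ -1, so there is no saddle point; optimal play is mixed.
b1 is strictly dominated by b3 (it gives General R strictly more in every row), so General C never plays it.
On the remaining 2×2 (a1, a2 vs b2, b3):
Let General R play a1 with probability p. Expected payoff against b2: (-1)p + (-4)(1−p) = 3p − 4; against b3: (-4)p + 10(1−p) = −14p + 10.
Setting these equal: 3p − 4 = −14p + 10 ⇒ 17p = 14 ⇒ p = 14/17, and the value is (3)·(14/17) − 4 = -26/17.
For General C: with q = P(b2), equating a1's and a2's payoffs gives 3q − 4 = −14q + 10 ⇒ q = 14/17.

-26/17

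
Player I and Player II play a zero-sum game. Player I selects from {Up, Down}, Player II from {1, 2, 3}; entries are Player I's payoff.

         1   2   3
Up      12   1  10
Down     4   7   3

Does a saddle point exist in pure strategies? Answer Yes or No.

No

Row minima: Up → 1, Down → 3; maximin = 3.
Column maxima: 1 → 12, 2 → 7, 3 → 10; minimax = 7.
3 ≠ 7, so no pure-strategy equilibrium exists.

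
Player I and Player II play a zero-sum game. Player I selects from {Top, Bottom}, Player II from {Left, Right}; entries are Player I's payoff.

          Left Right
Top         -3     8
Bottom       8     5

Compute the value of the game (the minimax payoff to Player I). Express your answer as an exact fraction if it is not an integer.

79/14

Row minima: Top → -3, Bottom → 5; maximin = 5.
Column maxima: Left → 8, Right → 8; minimax = 8.
5 ≠ 8, so there is no saddle point; optimal play is mixed.
Let Player I play Top with probability p. Expected payoff against Left: (-3)p + 8(1−p) = −11p + 8; against Right: 8p + 5(1−p) = 3p + 5.
Setting these equal: −11p + 8 = 3p + 5 ⇒ −14p = -3 ⇒ p = 3/14, and the value is (-11)·(3/14) + 8 = 79/14.
For Player II: with q = P(Left), equating Top's and Bottom's payoffs gives −11q + 8 = 3q + 5 ⇒ q = 3/14.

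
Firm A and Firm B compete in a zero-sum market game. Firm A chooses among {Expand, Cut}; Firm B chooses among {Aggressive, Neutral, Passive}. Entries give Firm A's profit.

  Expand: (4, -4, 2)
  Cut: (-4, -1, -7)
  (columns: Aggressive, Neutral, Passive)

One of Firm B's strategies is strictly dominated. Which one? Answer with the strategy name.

Aggressive

Passive holds Firm A's payoff strictly below Aggressive in every row: 2 < 4, -7 < -4.
So Aggressive is strictly dominated for Firm B.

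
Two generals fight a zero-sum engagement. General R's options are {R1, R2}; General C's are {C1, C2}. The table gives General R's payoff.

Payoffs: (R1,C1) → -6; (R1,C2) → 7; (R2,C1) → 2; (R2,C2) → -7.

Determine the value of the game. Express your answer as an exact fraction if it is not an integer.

-14/11

Row minima: R1 → -6, R2 → -7; maximin = -6.
Column maxima: C1 → 2, C2 → 7; minimax = 2.
-6 ≠ 2, so there is no saddle point; optimal play is mixed.
Let General R play R1 with probability p. Expected payoff against C1: (-6)p + 2(1−p) = −8p + 2; against C2: 7p + (-7)(1−p) = 14p − 7.
Setting these equal: −8p + 2 = 14p − 7 ⇒ −22p = -9 ⇒ p = 9/22, and the value is (-8)·(9/22) + 2 = -14/11.
For General C: with q = P(C1), equating R1's and R2's payoffs gives −13q + 7 = 9q − 7 ⇒ q = 7/11.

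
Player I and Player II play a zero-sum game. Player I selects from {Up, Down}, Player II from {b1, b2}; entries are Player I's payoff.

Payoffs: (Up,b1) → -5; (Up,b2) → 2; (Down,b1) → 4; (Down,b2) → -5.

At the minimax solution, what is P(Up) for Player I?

9/16

Row minima: Up → -5, Down → -5; maximin = -5.
Column maxima: b1 → 4, b2 → 2; minimax = 2.
-5 ≠ 2, so there is no saddle point; optimal play is mixed.
Let Player I play Up with probability p. Expected payoff against b1: (-5)p + 4(1−p) = −9p + 4; against b2: 2p + (-5)(1−p) = 7p − 5.
Setting these equal: −9p + 4 = 7p − 5 ⇒ −16p = -9 ⇒ p = 9/16, and the value is (-9)·(9/16) + 4 = -17/16.
For Player II: with q = P(b1), equating Up's and Down's payoffs gives −7q + 2 = 9q − 5 ⇒ q = 7/16.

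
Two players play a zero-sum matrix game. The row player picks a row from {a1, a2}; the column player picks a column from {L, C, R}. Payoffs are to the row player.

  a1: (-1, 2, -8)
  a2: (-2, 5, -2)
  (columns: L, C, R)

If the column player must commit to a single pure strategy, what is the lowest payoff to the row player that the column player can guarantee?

-2

Column maxima: L → -1, C → 5, R → -2.
The smallest of these is -2.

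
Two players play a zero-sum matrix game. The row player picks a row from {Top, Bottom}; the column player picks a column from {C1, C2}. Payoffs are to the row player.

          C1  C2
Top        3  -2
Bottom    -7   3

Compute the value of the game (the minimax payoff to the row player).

Row minima: Top → -2, Bottom → -7; maximin = -2.
Column maxima: C1 → 3, C2 → 3; minimax = 3.
-2 ≠ 3, so there is no saddle point; optimal play is mixed.
Let the row player play Top with probability p. Expected payoff against C1: 3p + (-7)(1−p) = 10p − 7; against C2: (-2)p + 3(1−p) = −5p + 3.
Setting these equal: 10p − 7 = −5p + 3 ⇒ 15p = 10 ⇒ p = 2/3, and the value is (10)·(2/3) − 7 = -1/3.
For the column player: with q = P(C1), equating Top's and Bottom's payoffs gives 5q − 2 = −10q + 3 ⇒ q = 1/3.

-1/3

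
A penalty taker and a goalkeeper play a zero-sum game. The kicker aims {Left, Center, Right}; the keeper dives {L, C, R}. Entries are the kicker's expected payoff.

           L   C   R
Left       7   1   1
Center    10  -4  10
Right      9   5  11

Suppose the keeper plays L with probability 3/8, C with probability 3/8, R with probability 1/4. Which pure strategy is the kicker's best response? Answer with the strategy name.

Expected payoff of Left: (3/8)·7 + (3/8)·1 + (1/4)·1 = 13/4.
Expected payoff of Center: (3/8)·10 + (3/8)·(-4) + (1/4)·10 = 19/4.
Expected payoff of Right: (3/8)·9 + (3/8)·5 + (1/4)·11 = 8.
The largest is 8, so the kicker's best response is Right.

Right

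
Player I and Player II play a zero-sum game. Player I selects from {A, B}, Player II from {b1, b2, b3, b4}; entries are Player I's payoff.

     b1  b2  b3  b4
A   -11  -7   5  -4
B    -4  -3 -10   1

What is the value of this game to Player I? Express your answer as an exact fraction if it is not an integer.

Row minima: A → -11, B → -10; maximin = -10.
Column maxima: b1 → -4, b2 → -3, b3 → 5, b4 → 1; minimax = -4.
-10 ≠ -4, so there is no saddle point; optimal play is mixed.
b2 is strictly dominated by b1 (it gives Player I strictly more in every row), so Player II never plays it.
b4 is strictly dominated by b1 (it gives Player I strictly more in every row), so Player II never plays it.
On the remaining 2×2 (A, B vs b1, b3):
Let Player I play A with probability p. Expected payoff against b1: (-11)p + (-4)(1−p) = −7p − 4; against b3: 5p + (-10)(1−p) = 15p − 10.
Setting these equal: −7p − 4 = 15p − 10 ⇒ −22p = -6 ⇒ p = 3/11, and the value is (-7)·(3/11) − 4 = -65/11.
For Player II: with q = P(b1), equating A's and B's payoffs gives −16q + 5 = 6q − 10 ⇒ q = 15/22.

-65/11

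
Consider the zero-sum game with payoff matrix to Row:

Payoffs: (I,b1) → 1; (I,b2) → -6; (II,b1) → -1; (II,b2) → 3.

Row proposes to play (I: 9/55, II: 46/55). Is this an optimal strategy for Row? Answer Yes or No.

No

Against b1 this mix gives (9/55)·1 + (46/55)·(-1) = -37/55.
Against b2 this mix gives (9/55)·(-6) + (46/55)·3 = 84/55.
Column will play b1, holding Row to -37/55. Shifting weight toward the row that does better against b1 would raise this floor (the equalizing mix achieves -3/11 against both b1 and b2), so the proposed strategy is not optimal.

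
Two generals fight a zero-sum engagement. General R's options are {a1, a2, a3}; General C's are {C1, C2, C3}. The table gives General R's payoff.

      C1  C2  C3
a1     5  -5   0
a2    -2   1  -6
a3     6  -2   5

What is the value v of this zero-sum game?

Row minima: a1 → -5, a2 → -6, a3 → -2; maximin = -2.
Column maxima: C1 → 6, C2 → 1, C3 → 5; minimax = 1.
-2 ≠ 1, so there is no saddle point; optimal play is mixed.
a1 is strictly dominated by a3, so General R never plays it.
C1 is strictly dominated by C3 (it gives General R strictly more in every row), so General C never plays it.
On the remaining 2×2 (a2, a3 vs C2, C3):
Let General R play a2 with probability p. Expected payoff against C2: 1p + (-2)(1−p) = 3p − 2; against C3: (-6)p + 5(1−p) = −11p + 5.
Setting these equal: 3p − 2 = −11p + 5 ⇒ 14p = 7 ⇒ p = 1/2, and the value is (3)·(1/2) − 2 = -1/2.
For General C: with q = P(C2), equating a2's and a3's payoffs gives 7q − 6 = −7q + 5 ⇒ q = 11/14.

-1/2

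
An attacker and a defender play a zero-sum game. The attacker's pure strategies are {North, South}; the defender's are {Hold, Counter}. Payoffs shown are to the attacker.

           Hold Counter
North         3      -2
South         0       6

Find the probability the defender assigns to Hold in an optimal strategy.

8/11

Row minima: North → -2, South → 0; maximin = 0.
Column maxima: Hold → 3, Counter → 6; minimax = 3.
0 ≠ 3, so there is no saddle point; optimal play is mixed.
Let the attacker play North with probability p. Expected payoff against Hold: 3p + 0(1−p) = 3p; against Counter: (-2)p + 6(1−p) = −8p + 6.
Setting these equal: 3p = −8p + 6 ⇒ 11p = 6 ⇒ p = 6/11, and the value is (3)·(6/11) = 18/11.
For the defender: with q = P(Hold), equating North's and South's payoffs gives 5q − 2 = −6q + 6 ⇒ q = 8/11.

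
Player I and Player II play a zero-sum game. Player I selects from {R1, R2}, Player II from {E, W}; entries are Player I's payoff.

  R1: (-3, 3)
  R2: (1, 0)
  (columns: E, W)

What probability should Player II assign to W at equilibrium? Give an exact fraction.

Row minima: R1 → -3, R2 → 0; maximin = 0.
Column maxima: E → 1, W → 3; minimax = 1.
0 ≠ 1, so there is no saddle point; optimal play is mixed.
Let Player I play R1 with probability p. Expected payoff against E: (-3)p + 1(1−p) = −4p + 1; against W: 3p + 0(1−p) = 3p.
Setting these equal: −4p + 1 = 3p ⇒ −7p = -1 ⇒ p = 1/7, and the value is (-4)·(1/7) + 1 = 3/7.
For Player II: with q = P(E), equating R1's and R2's payoffs gives −6q + 3 = q ⇒ q = 3/7.

4/7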